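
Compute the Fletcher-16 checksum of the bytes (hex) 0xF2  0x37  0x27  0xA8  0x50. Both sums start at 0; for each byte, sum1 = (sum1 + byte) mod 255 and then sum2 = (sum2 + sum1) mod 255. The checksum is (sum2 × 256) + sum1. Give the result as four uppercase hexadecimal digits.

Running sums (mod 255):
  after byte 0 (0xF2): sum1=242, sum2=242
  after byte 1 (0x37): sum1=42, sum2=29
  after byte 2 (0x27): sum1=81, sum2=110
  after byte 3 (0xA8): sum1=249, sum2=104
  after byte 4 (0x50): sum1=74, sum2=178
Checksum = sum2·256 + sum1 = 178·256 + 74 = 45642 = 0xB24A.

B24A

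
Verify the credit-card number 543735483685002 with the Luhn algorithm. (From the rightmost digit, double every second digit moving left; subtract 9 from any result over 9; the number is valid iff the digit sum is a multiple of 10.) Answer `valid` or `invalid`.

invalid

From the right, keep odd positions and double even positions (subtract 9 from any doubled value over 9):
  doubled (positions 2,4,...): 0 1 3 7 1 5 8 → sum 25
  kept (positions 1,3,...): 2 0 8 3 4 3 3 5 → sum 28
Total = 53.
53 mod 10 = 3, so the number is invalid.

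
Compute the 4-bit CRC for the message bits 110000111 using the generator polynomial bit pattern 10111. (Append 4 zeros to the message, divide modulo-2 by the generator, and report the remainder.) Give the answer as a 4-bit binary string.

1011

Append 4 zeros: 1100001110000. Divide by 10111 (XOR where the leading bit is 1):
  pos 0: 11000 XOR 10111 = 01111
  pos 1: 11110 XOR 10111 = 01001
  pos 2: 10011 XOR 10111 = 00100
  pos 4: 10011 XOR 10111 = 00100
  pos 6: 10000 XOR 10111 = 00111
  pos 8: 11100 XOR 10111 = 01011
Remainder (last 4 bits) = 1011. This is the CRC / FCS.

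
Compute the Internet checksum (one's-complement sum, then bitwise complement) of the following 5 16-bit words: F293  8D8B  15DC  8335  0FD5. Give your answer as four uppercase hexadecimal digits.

D6F9

One's-complement addition (fold any carry out of bit 15 back into bit 0):
  0xF293 + 0x8D8B = 0x1801E → wrap carry → 0x801F
  0x801F + 0x15DC = 0x095FB
  0x95FB + 0x8335 = 0x11930 → wrap carry → 0x1931
  0x1931 + 0x0FD5 = 0x02906
One's-complement sum = 0x2906.
Checksum = ~0x2906 & 0xFFFF = 0xD6F9.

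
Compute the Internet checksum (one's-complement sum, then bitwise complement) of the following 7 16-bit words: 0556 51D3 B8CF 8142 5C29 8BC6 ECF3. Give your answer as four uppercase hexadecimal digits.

99E0

One's-complement addition (fold any carry out of bit 15 back into bit 0):
  0x0556 + 0x51D3 = 0x05729
  0x5729 + 0xB8CF = 0x10FF8 → wrap carry → 0x0FF9
  0x0FF9 + 0x8142 = 0x0913B
  0x913B + 0x5C29 = 0x0ED64
  0xED64 + 0x8BC6 = 0x1792A → wrap carry → 0x792B
  0x792B + 0xECF3 = 0x1661E → wrap carry → 0x661F
One's-complement sum = 0x661F.
Checksum = ~0x661F & 0xFFFF = 0x99E0.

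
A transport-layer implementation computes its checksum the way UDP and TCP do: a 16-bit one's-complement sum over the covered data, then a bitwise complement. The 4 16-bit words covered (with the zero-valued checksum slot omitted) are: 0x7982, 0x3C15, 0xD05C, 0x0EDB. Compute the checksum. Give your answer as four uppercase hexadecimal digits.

One's-complement addition (fold any carry out of bit 15 back into bit 0):
  0x7982 + 0x3C15 = 0x0B597
  0xB597 + 0xD05C = 0x185F3 → wrap carry → 0x85F4
  0x85F4 + 0x0EDB = 0x094CF
One's-complement sum = 0x94CF.
Checksum = ~0x94CF & 0xFFFF = 0x6B30.

6B30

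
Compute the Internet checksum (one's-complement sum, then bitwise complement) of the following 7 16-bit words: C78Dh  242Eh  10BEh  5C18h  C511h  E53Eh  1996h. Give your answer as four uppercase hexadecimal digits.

One's-complement addition (fold any carry out of bit 15 back into bit 0):
  0xC78D + 0x242E = 0x0EBBB
  0xEBBB + 0x10BE = 0x0FC79
  0xFC79 + 0x5C18 = 0x15891 → wrap carry → 0x5892
  0x5892 + 0xC511 = 0x11DA3 → wrap carry → 0x1DA4
  0x1DA4 + 0xE53E = 0x102E2 → wrap carry → 0x02E3
  0x02E3 + 0x1996 = 0x01C79
One's-complement sum = 0x1C79.
Checksum = ~0x1C79 & 0xFFFF = 0xE386.

E386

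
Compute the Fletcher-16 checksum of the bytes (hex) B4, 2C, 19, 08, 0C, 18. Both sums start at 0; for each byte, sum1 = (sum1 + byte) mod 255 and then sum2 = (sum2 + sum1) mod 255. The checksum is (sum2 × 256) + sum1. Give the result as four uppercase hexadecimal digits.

C526

Running sums (mod 255):
  after byte 0 (B4): sum1=180, sum2=180
  after byte 1 (2C): sum1=224, sum2=149
  after byte 2 (19): sum1=249, sum2=143
  after byte 3 (08): sum1=2, sum2=145
  after byte 4 (0C): sum1=14, sum2=159
  after byte 5 (18): sum1=38, sum2=197
Checksum = sum2·256 + sum1 = 197·256 + 38 = 50470 = 0xC526.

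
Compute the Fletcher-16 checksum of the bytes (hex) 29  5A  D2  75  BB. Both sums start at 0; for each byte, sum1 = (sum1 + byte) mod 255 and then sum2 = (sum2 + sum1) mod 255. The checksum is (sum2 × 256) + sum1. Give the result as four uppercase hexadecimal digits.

Running sums (mod 255):
  after byte 0 (29): sum1=41, sum2=41
  after byte 1 (5A): sum1=131, sum2=172
  after byte 2 (D2): sum1=86, sum2=3
  after byte 3 (75): sum1=203, sum2=206
  after byte 4 (BB): sum1=135, sum2=86
Checksum = sum2·256 + sum1 = 86·256 + 135 = 22151 = 0x5687.

5687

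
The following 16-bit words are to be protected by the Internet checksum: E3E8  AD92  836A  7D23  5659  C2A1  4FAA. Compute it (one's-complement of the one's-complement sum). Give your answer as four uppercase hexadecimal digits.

One's-complement addition (fold any carry out of bit 15 back into bit 0):
  0xE3E8 + 0xAD92 = 0x1917A → wrap carry → 0x917B
  0x917B + 0x836A = 0x114E5 → wrap carry → 0x14E6
  0x14E6 + 0x7D23 = 0x09209
  0x9209 + 0x5659 = 0x0E862
  0xE862 + 0xC2A1 = 0x1AB03 → wrap carry → 0xAB04
  0xAB04 + 0x4FAA = 0x0FAAE
One's-complement sum = 0xFAAE.
Checksum = ~0xFAAE & 0xFFFF = 0x0551.

0551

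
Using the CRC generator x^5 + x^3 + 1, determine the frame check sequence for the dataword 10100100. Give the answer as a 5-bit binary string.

00000

Append 5 zeros: 1010010000000. Divide by 101001 (XOR where the leading bit is 1):
  pos 0: 101001 XOR 101001 = 000000
Remainder (last 5 bits) = 00000. This is the CRC / FCS.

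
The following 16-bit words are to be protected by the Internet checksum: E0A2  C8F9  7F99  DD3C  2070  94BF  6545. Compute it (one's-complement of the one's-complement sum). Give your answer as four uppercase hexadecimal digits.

DF17

One's-complement addition (fold any carry out of bit 15 back into bit 0):
  0xE0A2 + 0xC8F9 = 0x1A99B → wrap carry → 0xA99C
  0xA99C + 0x7F99 = 0x12935 → wrap carry → 0x2936
  0x2936 + 0xDD3C = 0x10672 → wrap carry → 0x0673
  0x0673 + 0x2070 = 0x026E3
  0x26E3 + 0x94BF = 0x0BBA2
  0xBBA2 + 0x6545 = 0x120E7 → wrap carry → 0x20E8
One's-complement sum = 0x20E8.
Checksum = ~0x20E8 & 0xFFFF = 0xDF17.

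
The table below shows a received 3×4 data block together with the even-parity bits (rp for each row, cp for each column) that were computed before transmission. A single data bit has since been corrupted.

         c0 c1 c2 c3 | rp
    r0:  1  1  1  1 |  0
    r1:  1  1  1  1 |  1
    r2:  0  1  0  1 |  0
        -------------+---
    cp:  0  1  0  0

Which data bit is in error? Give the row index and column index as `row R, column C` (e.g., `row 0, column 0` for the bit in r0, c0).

Recompute each row's even parity and compare to rp:
  r0: data parity 0, sent rp 0 → ok
  r1: data parity 0, sent rp 1 → mismatch
  r2: data parity 0, sent rp 0 → ok
Recompute each column's even parity and compare to cp:
  c0: data parity 0, sent cp 0 → ok
  c1: data parity 1, sent cp 1 → ok
  c2: data parity 0, sent cp 0 → ok
  c3: data parity 1, sent cp 0 → mismatch
Exactly one row (r1) and one column (c3) fail → the flipped bit is at their intersection.

row 1, column 3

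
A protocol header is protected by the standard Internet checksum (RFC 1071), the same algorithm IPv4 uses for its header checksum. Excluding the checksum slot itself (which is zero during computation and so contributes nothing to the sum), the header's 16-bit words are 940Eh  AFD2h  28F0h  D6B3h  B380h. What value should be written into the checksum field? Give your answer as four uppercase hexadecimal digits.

One's-complement addition (fold any carry out of bit 15 back into bit 0):
  0x940E + 0xAFD2 = 0x143E0 → wrap carry → 0x43E1
  0x43E1 + 0x28F0 = 0x06CD1
  0x6CD1 + 0xD6B3 = 0x14384 → wrap carry → 0x4385
  0x4385 + 0xB380 = 0x0F705
One's-complement sum = 0xF705.
Checksum = ~0xF705 & 0xFFFF = 0x08FA.

08FA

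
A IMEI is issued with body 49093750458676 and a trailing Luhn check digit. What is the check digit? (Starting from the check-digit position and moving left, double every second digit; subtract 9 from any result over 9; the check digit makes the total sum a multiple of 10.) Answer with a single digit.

9

Partial digits right→left: 6 7 6 8 5 4 0 5 7 3 9 0 9 4
Double every second digit counting from the check-digit position (so the 1st, 3rd, 5th, ... of the partial from the right).
  doubled (with −9 where >9): 3 3 1 0 5 9 9 → sum 30
  kept as-is: 7 8 4 5 3 0 4 → sum 31
Total = 30 + 31 = 61.
Check digit = (10 − (61 mod 10)) mod 10 = 9.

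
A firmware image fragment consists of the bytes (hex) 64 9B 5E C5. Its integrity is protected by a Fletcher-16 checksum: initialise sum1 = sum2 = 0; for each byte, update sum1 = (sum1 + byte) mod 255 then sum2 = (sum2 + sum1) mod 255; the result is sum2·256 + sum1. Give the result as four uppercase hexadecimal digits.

E624

Running sums (mod 255):
  after byte 0 (64): sum1=100, sum2=100
  after byte 1 (9B): sum1=0, sum2=100
  after byte 2 (5E): sum1=94, sum2=194
  after byte 3 (C5): sum1=36, sum2=230
Checksum = sum2·256 + sum1 = 230·256 + 36 = 58916 = 0xE624.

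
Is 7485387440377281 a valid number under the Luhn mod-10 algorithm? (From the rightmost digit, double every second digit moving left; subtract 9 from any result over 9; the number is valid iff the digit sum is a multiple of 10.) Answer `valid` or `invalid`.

valid

From the right, keep odd positions and double even positions (subtract 9 from any doubled value over 9):
  doubled (positions 2,4,...): 7 5 6 8 5 6 7 5 → sum 49
  kept (positions 1,3,...): 1 2 7 0 4 8 5 4 → sum 31
Total = 80.
80 mod 10 = 0, so the number is valid.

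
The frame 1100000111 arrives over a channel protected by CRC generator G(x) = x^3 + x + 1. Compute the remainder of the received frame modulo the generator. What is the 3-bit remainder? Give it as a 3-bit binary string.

Modulo-2 division of 1100000111 by 1011:
  pos 0: 1100 XOR 1011 = 0111
  pos 1: 1110 XOR 1011 = 0101
  pos 2: 1010 XOR 1011 = 0001
  pos 5: 1011 XOR 1011 = 0000
Remainder = 001 (nonzero — an error is detected).

001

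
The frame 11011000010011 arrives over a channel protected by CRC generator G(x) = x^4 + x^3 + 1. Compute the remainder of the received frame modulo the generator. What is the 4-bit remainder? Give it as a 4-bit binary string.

Modulo-2 division of 11011000010011 by 11001:
  pos 0: 11011 XOR 11001 = 00010
  pos 3: 10000 XOR 11001 = 01001
  pos 4: 10010 XOR 11001 = 01011
  pos 5: 10111 XOR 11001 = 01110
  pos 6: 11100 XOR 11001 = 00101
  pos 8: 10101 XOR 11001 = 01100
  pos 9: 11001 XOR 11001 = 00000
Remainder = 0000 (zero — the frame passes the CRC check).

0000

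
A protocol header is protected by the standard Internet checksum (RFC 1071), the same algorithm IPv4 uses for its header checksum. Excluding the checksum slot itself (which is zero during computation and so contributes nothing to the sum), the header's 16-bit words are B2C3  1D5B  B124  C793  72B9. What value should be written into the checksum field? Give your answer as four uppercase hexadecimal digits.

One's-complement addition (fold any carry out of bit 15 back into bit 0):
  0xB2C3 + 0x1D5B = 0x0D01E
  0xD01E + 0xB124 = 0x18142 → wrap carry → 0x8143
  0x8143 + 0xC793 = 0x148D6 → wrap carry → 0x48D7
  0x48D7 + 0x72B9 = 0x0BB90
One's-complement sum = 0xBB90.
Checksum = ~0xBB90 & 0xFFFF = 0x446F.

446F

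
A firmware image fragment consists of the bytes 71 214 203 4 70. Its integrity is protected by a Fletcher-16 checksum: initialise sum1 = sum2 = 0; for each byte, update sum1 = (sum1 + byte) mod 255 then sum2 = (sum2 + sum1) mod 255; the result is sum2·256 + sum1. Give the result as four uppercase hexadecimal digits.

7134

Running sums (mod 255):
  after byte 0 (71): sum1=71, sum2=71
  after byte 1 (214): sum1=30, sum2=101
  after byte 2 (203): sum1=233, sum2=79
  after byte 3 (4): sum1=237, sum2=61
  after byte 4 (70): sum1=52, sum2=113
Checksum = sum2·256 + sum1 = 113·256 + 52 = 28980 = 0x7134.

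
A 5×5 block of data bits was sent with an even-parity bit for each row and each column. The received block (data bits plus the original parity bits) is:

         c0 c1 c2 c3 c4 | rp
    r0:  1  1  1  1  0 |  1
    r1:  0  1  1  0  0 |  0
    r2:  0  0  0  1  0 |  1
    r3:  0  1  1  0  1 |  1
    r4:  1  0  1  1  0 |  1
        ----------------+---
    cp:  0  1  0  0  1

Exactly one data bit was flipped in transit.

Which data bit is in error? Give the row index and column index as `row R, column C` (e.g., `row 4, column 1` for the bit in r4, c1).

row 0, column 3

Recompute each row's even parity and compare to rp:
  r0: data parity 0, sent rp 1 → mismatch
  r1: data parity 0, sent rp 0 → ok
  r2: data parity 1, sent rp 1 → ok
  r3: data parity 1, sent rp 1 → ok
  r4: data parity 1, sent rp 1 → ok
Recompute each column's even parity and compare to cp:
  c0: data parity 0, sent cp 0 → ok
  c1: data parity 1, sent cp 1 → ok
  c2: data parity 0, sent cp 0 → ok
  c3: data parity 1, sent cp 0 → mismatch
  c4: data parity 1, sent cp 1 → ok
Exactly one row (r0) and one column (c3) fail → the flipped bit is at their intersection.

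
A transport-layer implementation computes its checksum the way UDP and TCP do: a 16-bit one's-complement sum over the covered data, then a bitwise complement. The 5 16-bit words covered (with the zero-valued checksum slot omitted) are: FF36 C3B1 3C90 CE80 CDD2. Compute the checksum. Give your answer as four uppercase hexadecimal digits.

6433

One's-complement addition (fold any carry out of bit 15 back into bit 0):
  0xFF36 + 0xC3B1 = 0x1C2E7 → wrap carry → 0xC2E8
  0xC2E8 + 0x3C90 = 0x0FF78
  0xFF78 + 0xCE80 = 0x1CDF8 → wrap carry → 0xCDF9
  0xCDF9 + 0xCDD2 = 0x19BCB → wrap carry → 0x9BCC
One's-complement sum = 0x9BCC.
Checksum = ~0x9BCC & 0xFFFF = 0x6433.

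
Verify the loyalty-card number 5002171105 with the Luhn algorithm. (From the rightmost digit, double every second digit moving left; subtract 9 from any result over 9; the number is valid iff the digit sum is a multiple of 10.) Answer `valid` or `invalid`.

From the right, keep odd positions and double even positions (subtract 9 from any doubled value over 9):
  doubled (positions 2,4,...): 0 2 2 0 1 → sum 5
  kept (positions 1,3,...): 5 1 7 2 0 → sum 15
Total = 20.
20 mod 10 = 0, so the number is valid.

valid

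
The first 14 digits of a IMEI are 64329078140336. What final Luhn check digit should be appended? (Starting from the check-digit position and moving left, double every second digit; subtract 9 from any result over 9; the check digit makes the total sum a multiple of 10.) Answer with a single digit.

Partial digits right→left: 6 3 3 0 4 1 8 7 0 9 2 3 4 6
Double every second digit counting from the check-digit position (so the 1st, 3rd, 5th, ... of the partial from the right).
  doubled (with −9 where >9): 3 6 8 7 0 4 8 → sum 36
  kept as-is: 3 0 1 7 9 3 6 → sum 29
Total = 36 + 29 = 65.
Check digit = (10 − (65 mod 10)) mod 10 = 5.

5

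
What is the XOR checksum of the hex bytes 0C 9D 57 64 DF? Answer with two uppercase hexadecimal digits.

XOR the bytes together:
  start with 0x0C
  0x0C ⊕ 0x9D = 0x91
  0x91 ⊕ 0x57 = 0xC6
  0xC6 ⊕ 0x64 = 0xA2
  0xA2 ⊕ 0xDF = 0x7D

7D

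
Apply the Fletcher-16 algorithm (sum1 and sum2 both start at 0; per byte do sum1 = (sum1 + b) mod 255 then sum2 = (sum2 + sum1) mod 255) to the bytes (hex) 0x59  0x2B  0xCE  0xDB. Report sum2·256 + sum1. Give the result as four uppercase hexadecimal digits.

602F

Running sums (mod 255):
  after byte 0 (0x59): sum1=89, sum2=89
  after byte 1 (0x2B): sum1=132, sum2=221
  after byte 2 (0xCE): sum1=83, sum2=49
  after byte 3 (0xDB): sum1=47, sum2=96
Checksum = sum2·256 + sum1 = 96·256 + 47 = 24623 = 0x602F.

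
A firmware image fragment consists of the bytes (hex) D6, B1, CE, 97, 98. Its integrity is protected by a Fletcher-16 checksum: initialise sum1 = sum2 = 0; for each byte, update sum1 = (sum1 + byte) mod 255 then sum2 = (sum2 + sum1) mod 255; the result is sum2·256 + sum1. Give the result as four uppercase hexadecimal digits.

2D87

Running sums (mod 255):
  after byte 0 (D6): sum1=214, sum2=214
  after byte 1 (B1): sum1=136, sum2=95
  after byte 2 (CE): sum1=87, sum2=182
  after byte 3 (97): sum1=238, sum2=165
  after byte 4 (98): sum1=135, sum2=45
Checksum = sum2·256 + sum1 = 45·256 + 135 = 11655 = 0x2D87.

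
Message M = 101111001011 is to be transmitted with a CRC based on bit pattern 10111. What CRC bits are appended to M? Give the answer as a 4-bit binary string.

Append 4 zeros: 1011110010110000. Divide by 10111 (XOR where the leading bit is 1):
  pos 0: 10111 XOR 10111 = 00000
  pos 5: 10010 XOR 10111 = 00101
  pos 7: 10111 XOR 10111 = 00000
Remainder (last 4 bits) = 0000. This is the CRC / FCS.

0000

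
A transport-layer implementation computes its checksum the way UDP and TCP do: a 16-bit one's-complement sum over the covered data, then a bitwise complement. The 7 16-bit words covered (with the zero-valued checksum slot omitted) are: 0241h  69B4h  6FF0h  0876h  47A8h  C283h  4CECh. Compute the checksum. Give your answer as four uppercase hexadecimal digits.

C48B

One's-complement addition (fold any carry out of bit 15 back into bit 0):
  0x0241 + 0x69B4 = 0x06BF5
  0x6BF5 + 0x6FF0 = 0x0DBE5
  0xDBE5 + 0x0876 = 0x0E45B
  0xE45B + 0x47A8 = 0x12C03 → wrap carry → 0x2C04
  0x2C04 + 0xC283 = 0x0EE87
  0xEE87 + 0x4CEC = 0x13B73 → wrap carry → 0x3B74
One's-complement sum = 0x3B74.
Checksum = ~0x3B74 & 0xFFFF = 0xC48B.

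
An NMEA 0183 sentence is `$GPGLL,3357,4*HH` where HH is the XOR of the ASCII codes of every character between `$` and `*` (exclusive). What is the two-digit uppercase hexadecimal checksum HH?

66

XOR the ASCII codes of the payload characters:
  'G' = 0x47 → acc = 0x47
  'P' = 0x50 → acc = 0x17
  'G' = 0x47 → acc = 0x50
  'L' = 0x4C → acc = 0x1C
  'L' = 0x4C → acc = 0x50
  ',' = 0x2C → acc = 0x7C
  '3' = 0x33 → acc = 0x4F
  '3' = 0x33 → acc = 0x7C
  '5' = 0x35 → acc = 0x49
  '7' = 0x37 → acc = 0x7E
  ',' = 0x2C → acc = 0x52
  '4' = 0x34 → acc = 0x66
Checksum = 0x66.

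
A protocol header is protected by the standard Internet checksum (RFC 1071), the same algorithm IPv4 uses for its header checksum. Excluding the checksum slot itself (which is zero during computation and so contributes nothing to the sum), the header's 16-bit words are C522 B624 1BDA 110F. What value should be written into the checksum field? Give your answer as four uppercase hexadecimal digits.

57CF

One's-complement addition (fold any carry out of bit 15 back into bit 0):
  0xC522 + 0xB624 = 0x17B46 → wrap carry → 0x7B47
  0x7B47 + 0x1BDA = 0x09721
  0x9721 + 0x110F = 0x0A830
One's-complement sum = 0xA830.
Checksum = ~0xA830 & 0xFFFF = 0x57CF.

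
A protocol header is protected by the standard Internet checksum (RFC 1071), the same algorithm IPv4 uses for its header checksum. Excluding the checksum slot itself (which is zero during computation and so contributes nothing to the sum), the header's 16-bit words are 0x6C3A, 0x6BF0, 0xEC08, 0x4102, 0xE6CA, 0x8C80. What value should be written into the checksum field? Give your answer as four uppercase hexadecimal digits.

877E

One's-complement addition (fold any carry out of bit 15 back into bit 0):
  0x6C3A + 0x6BF0 = 0x0D82A
  0xD82A + 0xEC08 = 0x1C432 → wrap carry → 0xC433
  0xC433 + 0x4102 = 0x10535 → wrap carry → 0x0536
  0x0536 + 0xE6CA = 0x0EC00
  0xEC00 + 0x8C80 = 0x17880 → wrap carry → 0x7881
One's-complement sum = 0x7881.
Checksum = ~0x7881 & 0xFFFF = 0x877E.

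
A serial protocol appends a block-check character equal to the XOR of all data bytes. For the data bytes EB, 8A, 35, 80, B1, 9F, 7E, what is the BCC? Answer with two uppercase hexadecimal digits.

84

XOR the bytes together:
  start with 0xEB
  0xEB ⊕ 0x8A = 0x61
  0x61 ⊕ 0x35 = 0x54
  0x54 ⊕ 0x80 = 0xD4
  0xD4 ⊕ 0xB1 = 0x65
  0x65 ⊕ 0x9F = 0xFA
  0xFA ⊕ 0x7E = 0x84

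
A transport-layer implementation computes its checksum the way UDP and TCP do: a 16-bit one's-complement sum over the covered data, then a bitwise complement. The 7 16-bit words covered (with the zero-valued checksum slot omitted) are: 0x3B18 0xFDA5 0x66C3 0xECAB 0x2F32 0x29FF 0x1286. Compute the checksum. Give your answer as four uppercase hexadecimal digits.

One's-complement addition (fold any carry out of bit 15 back into bit 0):
  0x3B18 + 0xFDA5 = 0x138BD → wrap carry → 0x38BE
  0x38BE + 0x66C3 = 0x09F81
  0x9F81 + 0xECAB = 0x18C2C → wrap carry → 0x8C2D
  0x8C2D + 0x2F32 = 0x0BB5F
  0xBB5F + 0x29FF = 0x0E55E
  0xE55E + 0x1286 = 0x0F7E4
One's-complement sum = 0xF7E4.
Checksum = ~0xF7E4 & 0xFFFF = 0x081B.

081B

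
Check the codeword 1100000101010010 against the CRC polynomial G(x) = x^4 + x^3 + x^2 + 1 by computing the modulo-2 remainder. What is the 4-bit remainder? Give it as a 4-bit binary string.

0000

Modulo-2 division of 1100000101010010 by 11101:
  pos 0: 11000 XOR 11101 = 00101
  pos 2: 10100 XOR 11101 = 01001
  pos 3: 10011 XOR 11101 = 01110
  pos 4: 11100 XOR 11101 = 00001
  pos 8: 11010 XOR 11101 = 00111
  pos 10: 11101 XOR 11101 = 00000
Remainder = 0000 (zero — the frame passes the CRC check).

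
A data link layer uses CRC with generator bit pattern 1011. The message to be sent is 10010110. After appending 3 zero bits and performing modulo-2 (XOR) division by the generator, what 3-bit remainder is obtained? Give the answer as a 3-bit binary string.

011

Append 3 zeros: 10010110000. Divide by 1011 (XOR where the leading bit is 1):
  pos 0: 1001 XOR 1011 = 0010
  pos 2: 1001 XOR 1011 = 0010
  pos 4: 1010 XOR 1011 = 0001
  pos 7: 1000 XOR 1011 = 0011
Remainder (last 3 bits) = 011. This is the CRC / FCS.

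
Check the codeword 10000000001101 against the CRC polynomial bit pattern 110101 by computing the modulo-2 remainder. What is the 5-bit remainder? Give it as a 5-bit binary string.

00000

Modulo-2 division of 10000000001101 by 110101:
  pos 0: 100000 XOR 110101 = 010101
  pos 1: 101010 XOR 110101 = 011111
  pos 2: 111110 XOR 110101 = 001011
  pos 4: 101100 XOR 110101 = 011001
  pos 5: 110011 XOR 110101 = 000110
  pos 8: 110101 XOR 110101 = 000000
Remainder = 00000 (zero — the frame passes the CRC check).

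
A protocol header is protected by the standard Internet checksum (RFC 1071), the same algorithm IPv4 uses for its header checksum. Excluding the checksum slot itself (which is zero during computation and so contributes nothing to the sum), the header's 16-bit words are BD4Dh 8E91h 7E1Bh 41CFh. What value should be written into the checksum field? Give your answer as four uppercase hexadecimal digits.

F435

One's-complement addition (fold any carry out of bit 15 back into bit 0):
  0xBD4D + 0x8E91 = 0x14BDE → wrap carry → 0x4BDF
  0x4BDF + 0x7E1B = 0x0C9FA
  0xC9FA + 0x41CF = 0x10BC9 → wrap carry → 0x0BCA
One's-complement sum = 0x0BCA.
Checksum = ~0x0BCA & 0xFFFF = 0xF435.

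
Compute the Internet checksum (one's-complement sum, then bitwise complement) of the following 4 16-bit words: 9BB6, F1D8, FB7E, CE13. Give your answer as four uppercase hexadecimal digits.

One's-complement addition (fold any carry out of bit 15 back into bit 0):
  0x9BB6 + 0xF1D8 = 0x18D8E → wrap carry → 0x8D8F
  0x8D8F + 0xFB7E = 0x1890D → wrap carry → 0x890E
  0x890E + 0xCE13 = 0x15721 → wrap carry → 0x5722
One's-complement sum = 0x5722.
Checksum = ~0x5722 & 0xFFFF = 0xA8DD.

A8DD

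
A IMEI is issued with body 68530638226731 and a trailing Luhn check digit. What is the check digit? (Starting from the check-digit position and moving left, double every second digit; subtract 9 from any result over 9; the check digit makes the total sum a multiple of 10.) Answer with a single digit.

1

Partial digits right→left: 1 3 7 6 2 2 8 3 6 0 3 5 8 6
Double every second digit counting from the check-digit position (so the 1st, 3rd, 5th, ... of the partial from the right).
  doubled (with −9 where >9): 2 5 4 7 3 6 7 → sum 34
  kept as-is: 3 6 2 3 0 5 6 → sum 25
Total = 34 + 25 = 59.
Check digit = (10 − (59 mod 10)) mod 10 = 1.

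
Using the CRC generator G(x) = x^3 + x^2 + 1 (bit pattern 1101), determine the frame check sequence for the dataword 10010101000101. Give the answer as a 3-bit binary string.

Append 3 zeros: 10010101000101000. Divide by 1101 (XOR where the leading bit is 1):
  pos 0: 1001 XOR 1101 = 0100
  pos 1: 1000 XOR 1101 = 0101
  pos 2: 1011 XOR 1101 = 0110
  pos 3: 1100 XOR 1101 = 0001
  pos 6: 1100 XOR 1101 = 0001
  pos 9: 1010 XOR 1101 = 0111
  pos 10: 1111 XOR 1101 = 0010
  pos 12: 1000 XOR 1101 = 0101
  pos 13: 1010 XOR 1101 = 0111
Remainder (last 3 bits) = 111. This is the CRC / FCS.

111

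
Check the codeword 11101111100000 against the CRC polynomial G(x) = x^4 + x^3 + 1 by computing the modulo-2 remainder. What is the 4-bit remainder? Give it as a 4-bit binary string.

Modulo-2 division of 11101111100000 by 11001:
  pos 0: 11101 XOR 11001 = 00100
  pos 2: 10011 XOR 11001 = 01010
  pos 3: 10101 XOR 11001 = 01100
  pos 4: 11001 XOR 11001 = 00000
Remainder = 0000 (zero — the frame passes the CRC check).

0000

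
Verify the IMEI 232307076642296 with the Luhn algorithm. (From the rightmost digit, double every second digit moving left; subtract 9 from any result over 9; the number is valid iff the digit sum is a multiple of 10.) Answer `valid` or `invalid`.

valid

From the right, keep odd positions and double even positions (subtract 9 from any doubled value over 9):
  doubled (positions 2,4,...): 9 4 3 5 5 6 6 → sum 38
  kept (positions 1,3,...): 6 2 4 6 0 0 2 2 → sum 22
Total = 60.
60 mod 10 = 0, so the number is valid.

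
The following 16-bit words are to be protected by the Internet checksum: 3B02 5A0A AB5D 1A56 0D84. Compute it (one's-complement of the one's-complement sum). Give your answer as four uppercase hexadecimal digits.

One's-complement addition (fold any carry out of bit 15 back into bit 0):
  0x3B02 + 0x5A0A = 0x0950C
  0x950C + 0xAB5D = 0x14069 → wrap carry → 0x406A
  0x406A + 0x1A56 = 0x05AC0
  0x5AC0 + 0x0D84 = 0x06844
One's-complement sum = 0x6844.
Checksum = ~0x6844 & 0xFFFF = 0x97BB.

97BB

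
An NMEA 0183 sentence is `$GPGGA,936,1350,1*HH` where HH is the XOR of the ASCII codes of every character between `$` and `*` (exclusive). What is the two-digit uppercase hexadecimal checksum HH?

XOR the ASCII codes of the payload characters:
  'G' = 0x47 → acc = 0x47
  'P' = 0x50 → acc = 0x17
  'G' = 0x47 → acc = 0x50
  'G' = 0x47 → acc = 0x17
  'A' = 0x41 → acc = 0x56
  ',' = 0x2C → acc = 0x7A
  '9' = 0x39 → acc = 0x43
  '3' = 0x33 → acc = 0x70
  '6' = 0x36 → acc = 0x46
  ',' = 0x2C → acc = 0x6A
  '1' = 0x31 → acc = 0x5B
  '3' = 0x33 → acc = 0x68
  '5' = 0x35 → acc = 0x5D
  '0' = 0x30 → acc = 0x6D
  ',' = 0x2C → acc = 0x41
  '1' = 0x31 → acc = 0x70
Checksum = 0x70.

70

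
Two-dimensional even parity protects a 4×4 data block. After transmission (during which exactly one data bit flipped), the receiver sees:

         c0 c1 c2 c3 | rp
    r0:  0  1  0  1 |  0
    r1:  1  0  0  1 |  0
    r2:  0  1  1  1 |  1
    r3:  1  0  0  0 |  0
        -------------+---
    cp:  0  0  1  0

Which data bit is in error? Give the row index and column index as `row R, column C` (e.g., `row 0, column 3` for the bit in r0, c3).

row 3, column 3

Recompute each row's even parity and compare to rp:
  r0: data parity 0, sent rp 0 → ok
  r1: data parity 0, sent rp 0 → ok
  r2: data parity 1, sent rp 1 → ok
  r3: data parity 1, sent rp 0 → mismatch
Recompute each column's even parity and compare to cp:
  c0: data parity 0, sent cp 0 → ok
  c1: data parity 0, sent cp 0 → ok
  c2: data parity 1, sent cp 1 → ok
  c3: data parity 1, sent cp 0 → mismatch
Exactly one row (r3) and one column (c3) fail → the flipped bit is at their intersection.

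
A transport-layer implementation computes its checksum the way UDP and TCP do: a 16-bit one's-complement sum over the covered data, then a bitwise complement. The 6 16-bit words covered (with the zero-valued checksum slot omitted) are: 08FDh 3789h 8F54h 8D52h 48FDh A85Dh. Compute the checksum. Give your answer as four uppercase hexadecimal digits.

B177

One's-complement addition (fold any carry out of bit 15 back into bit 0):
  0x08FD + 0x3789 = 0x04086
  0x4086 + 0x8F54 = 0x0CFDA
  0xCFDA + 0x8D52 = 0x15D2C → wrap carry → 0x5D2D
  0x5D2D + 0x48FD = 0x0A62A
  0xA62A + 0xA85D = 0x14E87 → wrap carry → 0x4E88
One's-complement sum = 0x4E88.
Checksum = ~0x4E88 & 0xFFFF = 0xB177.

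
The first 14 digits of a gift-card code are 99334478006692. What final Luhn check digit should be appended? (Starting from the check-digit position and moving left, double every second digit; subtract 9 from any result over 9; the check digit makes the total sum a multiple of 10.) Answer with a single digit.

Partial digits right→left: 2 9 6 6 0 0 8 7 4 4 3 3 9 9
Double every second digit counting from the check-digit position (so the 1st, 3rd, 5th, ... of the partial from the right).
  doubled (with −9 where >9): 4 3 0 7 8 6 9 → sum 37
  kept as-is: 9 6 0 7 4 3 9 → sum 38
Total = 37 + 38 = 75.
Check digit = (10 − (75 mod 10)) mod 10 = 5.

5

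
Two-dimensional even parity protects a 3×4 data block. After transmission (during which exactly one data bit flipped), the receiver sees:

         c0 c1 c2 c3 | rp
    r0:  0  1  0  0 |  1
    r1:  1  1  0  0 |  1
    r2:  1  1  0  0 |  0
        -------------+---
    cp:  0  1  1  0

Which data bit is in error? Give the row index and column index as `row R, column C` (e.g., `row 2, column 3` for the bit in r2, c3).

row 1, column 2

Recompute each row's even parity and compare to rp:
  r0: data parity 1, sent rp 1 → ok
  r1: data parity 0, sent rp 1 → mismatch
  r2: data parity 0, sent rp 0 → ok
Recompute each column's even parity and compare to cp:
  c0: data parity 0, sent cp 0 → ok
  c1: data parity 1, sent cp 1 → ok
  c2: data parity 0, sent cp 1 → mismatch
  c3: data parity 0, sent cp 0 → ok
Exactly one row (r1) and one column (c2) fail → the flipped bit is at their intersection.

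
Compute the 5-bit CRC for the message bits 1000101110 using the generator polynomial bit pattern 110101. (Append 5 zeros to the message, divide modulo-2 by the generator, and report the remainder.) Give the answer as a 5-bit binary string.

Append 5 zeros: 100010111000000. Divide by 110101 (XOR where the leading bit is 1):
  pos 0: 100010 XOR 110101 = 010111
  pos 1: 101111 XOR 110101 = 011010
  pos 2: 110101 XOR 110101 = 000000
  pos 8: 100000 XOR 110101 = 010101
  pos 9: 101010 XOR 110101 = 011111
Remainder (last 5 bits) = 11111. This is the CRC / FCS.

11111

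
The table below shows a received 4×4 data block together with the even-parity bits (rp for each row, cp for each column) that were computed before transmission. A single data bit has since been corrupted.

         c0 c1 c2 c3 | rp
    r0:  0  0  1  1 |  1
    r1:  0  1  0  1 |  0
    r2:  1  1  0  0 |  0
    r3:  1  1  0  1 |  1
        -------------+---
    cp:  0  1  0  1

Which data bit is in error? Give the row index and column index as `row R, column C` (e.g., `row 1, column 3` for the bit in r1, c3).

Recompute each row's even parity and compare to rp:
  r0: data parity 0, sent rp 1 → mismatch
  r1: data parity 0, sent rp 0 → ok
  r2: data parity 0, sent rp 0 → ok
  r3: data parity 1, sent rp 1 → ok
Recompute each column's even parity and compare to cp:
  c0: data parity 0, sent cp 0 → ok
  c1: data parity 1, sent cp 1 → ok
  c2: data parity 1, sent cp 0 → mismatch
  c3: data parity 1, sent cp 1 → ok
Exactly one row (r0) and one column (c2) fail → the flipped bit is at their intersection.

row 0, column 2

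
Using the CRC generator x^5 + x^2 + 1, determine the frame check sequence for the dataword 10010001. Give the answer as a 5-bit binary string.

10001

Append 5 zeros: 1001000100000. Divide by 100101 (XOR where the leading bit is 1):
  pos 0: 100100 XOR 100101 = 000001
  pos 5: 101000 XOR 100101 = 001101
  pos 7: 110100 XOR 100101 = 010001
Remainder (last 5 bits) = 10001. This is the CRC / FCS.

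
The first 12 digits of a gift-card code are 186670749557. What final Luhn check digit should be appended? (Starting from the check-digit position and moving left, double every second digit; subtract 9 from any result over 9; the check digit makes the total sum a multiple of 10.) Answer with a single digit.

1

Partial digits right→left: 7 5 5 9 4 7 0 7 6 6 8 1
Double every second digit counting from the check-digit position (so the 1st, 3rd, 5th, ... of the partial from the right).
  doubled (with −9 where >9): 5 1 8 0 3 7 → sum 24
  kept as-is: 5 9 7 7 6 1 → sum 35
Total = 24 + 35 = 59.
Check digit = (10 − (59 mod 10)) mod 10 = 1.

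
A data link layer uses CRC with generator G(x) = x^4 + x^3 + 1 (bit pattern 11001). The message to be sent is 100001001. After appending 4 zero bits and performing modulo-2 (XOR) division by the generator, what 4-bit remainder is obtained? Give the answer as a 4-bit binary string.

Append 4 zeros: 1000010010000. Divide by 11001 (XOR where the leading bit is 1):
  pos 0: 10000 XOR 11001 = 01001
  pos 1: 10011 XOR 11001 = 01010
  pos 2: 10100 XOR 11001 = 01101
  pos 3: 11010 XOR 11001 = 00011
  pos 6: 11100 XOR 11001 = 00101
  pos 8: 10100 XOR 11001 = 01101
Remainder (last 4 bits) = 1101. This is the CRC / FCS.

1101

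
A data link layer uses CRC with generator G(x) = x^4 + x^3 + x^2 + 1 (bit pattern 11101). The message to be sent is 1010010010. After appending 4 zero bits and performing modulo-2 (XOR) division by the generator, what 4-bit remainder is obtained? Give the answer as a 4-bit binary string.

Append 4 zeros: 10100100100000. Divide by 11101 (XOR where the leading bit is 1):
  pos 0: 10100 XOR 11101 = 01001
  pos 1: 10011 XOR 11101 = 01110
  pos 2: 11100 XOR 11101 = 00001
  pos 6: 10100 XOR 11101 = 01001
  pos 7: 10010 XOR 11101 = 01111
  pos 8: 11110 XOR 11101 = 00011
Remainder (last 4 bits) = 0110. This is the CRC / FCS.

0110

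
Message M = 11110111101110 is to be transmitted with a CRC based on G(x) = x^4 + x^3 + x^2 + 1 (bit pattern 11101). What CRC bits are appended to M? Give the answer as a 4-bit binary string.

Append 4 zeros: 111101111011100000. Divide by 11101 (XOR where the leading bit is 1):
  pos 0: 11110 XOR 11101 = 00011
  pos 3: 11111 XOR 11101 = 00010
  pos 6: 10101 XOR 11101 = 01000
  pos 7: 10001 XOR 11101 = 01100
  pos 8: 11001 XOR 11101 = 00100
  pos 10: 10000 XOR 11101 = 01101
  pos 11: 11010 XOR 11101 = 00111
  pos 13: 11100 XOR 11101 = 00001
Remainder (last 4 bits) = 0001. This is the CRC / FCS.

0001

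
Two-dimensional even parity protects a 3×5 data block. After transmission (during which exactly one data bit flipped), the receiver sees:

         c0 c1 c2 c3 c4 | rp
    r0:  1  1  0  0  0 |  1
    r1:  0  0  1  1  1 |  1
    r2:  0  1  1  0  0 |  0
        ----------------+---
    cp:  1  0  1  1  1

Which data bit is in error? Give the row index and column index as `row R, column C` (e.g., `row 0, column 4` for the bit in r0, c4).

Recompute each row's even parity and compare to rp:
  r0: data parity 0, sent rp 1 → mismatch
  r1: data parity 1, sent rp 1 → ok
  r2: data parity 0, sent rp 0 → ok
Recompute each column's even parity and compare to cp:
  c0: data parity 1, sent cp 1 → ok
  c1: data parity 0, sent cp 0 → ok
  c2: data parity 0, sent cp 1 → mismatch
  c3: data parity 1, sent cp 1 → ok
  c4: data parity 1, sent cp 1 → ok
Exactly one row (r0) and one column (c2) fail → the flipped bit is at their intersection.

row 0, column 2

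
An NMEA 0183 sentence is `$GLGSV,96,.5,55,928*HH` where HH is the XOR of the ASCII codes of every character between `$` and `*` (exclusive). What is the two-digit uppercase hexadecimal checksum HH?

XOR the ASCII codes of the payload characters:
  'G' = 0x47 → acc = 0x47
  'L' = 0x4C → acc = 0x0B
  'G' = 0x47 → acc = 0x4C
  'S' = 0x53 → acc = 0x1F
  'V' = 0x56 → acc = 0x49
  ',' = 0x2C → acc = 0x65
  '9' = 0x39 → acc = 0x5C
  '6' = 0x36 → acc = 0x6A
  ',' = 0x2C → acc = 0x46
  '.' = 0x2E → acc = 0x68
  '5' = 0x35 → acc = 0x5D
  ',' = 0x2C → acc = 0x71
  '5' = 0x35 → acc = 0x44
  '5' = 0x35 → acc = 0x71
  ',' = 0x2C → acc = 0x5D
  '9' = 0x39 → acc = 0x64
  '2' = 0x32 → acc = 0x56
  '8' = 0x38 → acc = 0x6E
Checksum = 0x6E.

6E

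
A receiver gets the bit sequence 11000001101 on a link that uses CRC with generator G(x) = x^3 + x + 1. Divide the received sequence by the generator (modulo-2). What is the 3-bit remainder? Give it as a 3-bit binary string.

Modulo-2 division of 11000001101 by 1011:
  pos 0: 1100 XOR 1011 = 0111
  pos 1: 1110 XOR 1011 = 0101
  pos 2: 1010 XOR 1011 = 0001
  pos 5: 1011 XOR 1011 = 0000
Remainder = 001 (nonzero — an error is detected).

001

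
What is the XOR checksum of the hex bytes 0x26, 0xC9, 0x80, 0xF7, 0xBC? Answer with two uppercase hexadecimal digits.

XOR the bytes together:
  start with 0x26
  0x26 ⊕ 0xC9 = 0xEF
  0xEF ⊕ 0x80 = 0x6F
  0x6F ⊕ 0xF7 = 0x98
  0x98 ⊕ 0xBC = 0x24

24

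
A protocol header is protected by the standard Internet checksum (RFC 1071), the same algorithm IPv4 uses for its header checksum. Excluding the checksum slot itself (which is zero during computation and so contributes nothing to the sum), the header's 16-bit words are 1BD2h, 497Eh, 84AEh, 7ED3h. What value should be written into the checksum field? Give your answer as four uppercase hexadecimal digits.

972D

One's-complement addition (fold any carry out of bit 15 back into bit 0):
  0x1BD2 + 0x497E = 0x06550
  0x6550 + 0x84AE = 0x0E9FE
  0xE9FE + 0x7ED3 = 0x168D1 → wrap carry → 0x68D2
One's-complement sum = 0x68D2.
Checksum = ~0x68D2 & 0xFFFF = 0x972D.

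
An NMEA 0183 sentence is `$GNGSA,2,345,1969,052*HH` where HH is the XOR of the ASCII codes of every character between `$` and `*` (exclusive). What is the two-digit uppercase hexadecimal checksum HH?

6C

XOR the ASCII codes of the payload characters:
  'G' = 0x47 → acc = 0x47
  'N' = 0x4E → acc = 0x09
  'G' = 0x47 → acc = 0x4E
  'S' = 0x53 → acc = 0x1D
  'A' = 0x41 → acc = 0x5C
  ',' = 0x2C → acc = 0x70
  '2' = 0x32 → acc = 0x42
  ',' = 0x2C → acc = 0x6E
  '3' = 0x33 → acc = 0x5D
  '4' = 0x34 → acc = 0x69
  '5' = 0x35 → acc = 0x5C
  ',' = 0x2C → acc = 0x70
  '1' = 0x31 → acc = 0x41
  '9' = 0x39 → acc = 0x78
  '6' = 0x36 → acc = 0x4E
  '9' = 0x39 → acc = 0x77
  ',' = 0x2C → acc = 0x5B
  '0' = 0x30 → acc = 0x6B
  '5' = 0x35 → acc = 0x5E
  '2' = 0x32 → acc = 0x6C
Checksum = 0x6C.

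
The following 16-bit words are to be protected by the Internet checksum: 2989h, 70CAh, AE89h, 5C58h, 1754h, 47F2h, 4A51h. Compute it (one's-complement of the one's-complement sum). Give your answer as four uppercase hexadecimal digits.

One's-complement addition (fold any carry out of bit 15 back into bit 0):
  0x2989 + 0x70CA = 0x09A53
  0x9A53 + 0xAE89 = 0x148DC → wrap carry → 0x48DD
  0x48DD + 0x5C58 = 0x0A535
  0xA535 + 0x1754 = 0x0BC89
  0xBC89 + 0x47F2 = 0x1047B → wrap carry → 0x047C
  0x047C + 0x4A51 = 0x04ECD
One's-complement sum = 0x4ECD.
Checksum = ~0x4ECD & 0xFFFF = 0xB132.

B132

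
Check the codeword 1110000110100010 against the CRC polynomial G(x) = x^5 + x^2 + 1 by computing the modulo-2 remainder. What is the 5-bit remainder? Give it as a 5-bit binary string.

Modulo-2 division of 1110000110100010 by 100101:
  pos 0: 111000 XOR 100101 = 011101
  pos 1: 111010 XOR 100101 = 011111
  pos 2: 111111 XOR 100101 = 011010
  pos 3: 110101 XOR 100101 = 010000
  pos 4: 100000 XOR 100101 = 000101
  pos 7: 101100 XOR 100101 = 001001
  pos 9: 100101 XOR 100101 = 000000
Remainder = 00000 (zero — the frame passes the CRC check).

00000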